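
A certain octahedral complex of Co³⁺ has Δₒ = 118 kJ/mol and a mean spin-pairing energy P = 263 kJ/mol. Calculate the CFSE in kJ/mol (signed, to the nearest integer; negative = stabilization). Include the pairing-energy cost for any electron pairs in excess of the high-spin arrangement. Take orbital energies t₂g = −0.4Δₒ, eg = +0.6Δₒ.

Co³⁺: group 9, so d-count = 9 − 3 = 6.
Since Δₒ = 118 kJ/mol < P = 263 kJ/mol, the complex adopts the high-spin configuration.
That gives t₂g⁴ eg².
Orbital CFSE = -0.4Δₒ = -0.4 × 118 = -47 kJ/mol.
High-spin has no excess pairs, so no pairing correction applies.

-47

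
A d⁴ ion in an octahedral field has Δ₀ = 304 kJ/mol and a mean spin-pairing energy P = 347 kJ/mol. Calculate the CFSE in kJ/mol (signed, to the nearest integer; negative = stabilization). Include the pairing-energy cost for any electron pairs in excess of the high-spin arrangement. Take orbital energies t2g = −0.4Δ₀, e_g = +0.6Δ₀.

Since Δ₀ = 304 kJ/mol < P = 347 kJ/mol, the complex adopts the high-spin configuration.
Configuration: t2g^3 e_g^1.
Orbital CFSE = -0.6Δ₀ = -0.6 × 304 = -182 kJ/mol.
High-spin has no excess pairs, so no pairing correction applies.

-182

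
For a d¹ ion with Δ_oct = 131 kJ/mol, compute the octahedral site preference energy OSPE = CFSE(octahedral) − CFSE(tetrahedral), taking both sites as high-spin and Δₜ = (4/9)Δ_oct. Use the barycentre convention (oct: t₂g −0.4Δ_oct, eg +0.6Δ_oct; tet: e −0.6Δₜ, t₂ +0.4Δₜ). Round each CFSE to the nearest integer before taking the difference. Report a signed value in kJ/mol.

Octahedral high-spin t₂g¹ eg⁰: CFSE = -0.4 × 131 = -52 kJ/mol.
In a tetrahedral site the filling is e¹ t₂⁰: CFSE(tet) = -0.6Δₜ = -0.6 × (4/9)(131) = -35 kJ/mol.
OSPE = -52 − (-35) = -17 kJ/mol.

-17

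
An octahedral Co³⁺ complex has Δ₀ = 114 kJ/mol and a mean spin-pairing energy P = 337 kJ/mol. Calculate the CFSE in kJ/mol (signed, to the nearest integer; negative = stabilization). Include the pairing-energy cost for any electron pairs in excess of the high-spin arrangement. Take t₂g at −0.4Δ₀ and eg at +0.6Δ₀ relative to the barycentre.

-46

Co sits in group 9; removing 3 electrons leaves Co³⁺ with 9 − 3 = 6 d electrons.
With Δ₀ < P the complex is high-spin.
Configuration: t₂g⁴ eg².
Orbital CFSE = -0.4Δ₀ = -0.4 × 114 = -46 kJ/mol.
High-spin has no excess pairs, so no pairing correction applies.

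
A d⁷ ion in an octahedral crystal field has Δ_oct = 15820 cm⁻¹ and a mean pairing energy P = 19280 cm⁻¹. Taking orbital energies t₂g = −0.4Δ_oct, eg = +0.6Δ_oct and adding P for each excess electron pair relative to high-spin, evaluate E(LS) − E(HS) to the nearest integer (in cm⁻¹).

3460

High-spin d⁷ fills as t₂g⁵ eg² with CFSE 5(−0.4) + 2(+0.6) = -0.8Δ_oct = -12656 cm⁻¹.
For low-spin the configuration is t₂g⁶ eg¹: orbital energy -1.8 × 15820 = -28476 cm⁻¹, and 1 additional pair relative to high-spin adds 19280 cm⁻¹, giving -9196 cm⁻¹.
E(LS) − E(HS) = -9196 − (-12656) = 3460 cm⁻¹.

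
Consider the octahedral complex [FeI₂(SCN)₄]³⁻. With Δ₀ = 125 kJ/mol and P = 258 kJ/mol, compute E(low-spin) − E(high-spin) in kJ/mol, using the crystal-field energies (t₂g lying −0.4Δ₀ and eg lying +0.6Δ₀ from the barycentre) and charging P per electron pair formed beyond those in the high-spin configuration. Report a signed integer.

Ligand charges: 2×(-1) from I⁻ and 4×(-1) from SCN⁻ sum to -6; with overall charge -3, Fe is +3.
Group 8 minus oxidation state +3 gives a d⁵ configuration for Fe³⁺.
In the high-spin limit (t₂g³ eg²) the orbital term is 0.0Δ₀ = 0 kJ/mol, with no excess pairing.
For low-spin the configuration is t₂g⁵ eg⁰: orbital energy -2.0 × 125 = -250 kJ/mol, and 2 additional pairs relative to high-spin add 516 kJ/mol, giving 266 kJ/mol.
E(LS) − E(HS) = 266 − (0) = 266 kJ/mol.

266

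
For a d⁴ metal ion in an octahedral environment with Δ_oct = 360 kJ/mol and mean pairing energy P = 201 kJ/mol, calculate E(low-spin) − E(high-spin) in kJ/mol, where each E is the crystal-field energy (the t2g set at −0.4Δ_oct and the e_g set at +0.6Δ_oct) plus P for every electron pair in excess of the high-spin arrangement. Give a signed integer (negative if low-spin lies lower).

In the high-spin limit (t2g^3 e_g^1) the orbital term is -0.6Δ_oct = -216 kJ/mol, with no excess pairing.
For low-spin the configuration is t2g^4 e_g^0: orbital energy -1.6 × 360 = -576 kJ/mol, and 1 additional pair relative to high-spin adds 201 kJ/mol, giving -375 kJ/mol.
E(LS) − E(HS) = -375 − (-216) = -159 kJ/mol.

-159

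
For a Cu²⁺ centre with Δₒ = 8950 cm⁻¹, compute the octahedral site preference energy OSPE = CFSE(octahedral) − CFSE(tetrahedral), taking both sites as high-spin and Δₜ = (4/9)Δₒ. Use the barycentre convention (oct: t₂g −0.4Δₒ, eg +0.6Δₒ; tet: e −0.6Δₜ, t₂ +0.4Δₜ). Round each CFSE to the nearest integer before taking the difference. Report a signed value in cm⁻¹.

Cu is in group 11, so Cu²⁺ is d⁹ (11 − 2 = 9).
In an octahedral site d⁹ (HS) is t₂g⁶ eg³, giving CFSE(oct) = -0.6Δₒ = -5370 cm⁻¹.
In a tetrahedral site the filling is e⁴ t₂⁵: CFSE(tet) = -0.4Δₜ = -0.4 × (4/9)(8950) = -1591 cm⁻¹.
OSPE = CFSE(oct) − CFSE(tet) = -5370 − (-1591) = -3779 cm⁻¹.

-3779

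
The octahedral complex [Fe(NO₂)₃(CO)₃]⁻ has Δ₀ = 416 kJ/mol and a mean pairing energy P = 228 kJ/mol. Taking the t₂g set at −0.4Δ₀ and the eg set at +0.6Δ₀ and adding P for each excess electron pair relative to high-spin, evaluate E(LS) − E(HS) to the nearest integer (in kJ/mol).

-376

Ligand charges: 3×(-1) from NO₂⁻ and 3×(+0) from CO sum to -3; with overall charge -1, Fe is +2.
Fe²⁺: group 8, so d-count = 8 − 2 = 6.
High-spin: t₂g⁴ eg², CFSE = -0.4Δ₀ = -166 kJ/mol.
For low-spin the configuration is t₂g⁶ eg⁰: orbital energy -2.4 × 416 = -998 kJ/mol, and 2 additional pairs relative to high-spin add 456 kJ/mol, giving -542 kJ/mol.
Thus E(LS) − E(HS) = -376 kJ/mol.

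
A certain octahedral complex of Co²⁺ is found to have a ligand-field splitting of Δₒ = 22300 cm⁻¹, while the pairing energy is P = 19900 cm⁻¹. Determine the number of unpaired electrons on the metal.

1

Co sits in group 9; removing 2 electrons leaves Co²⁺ with 9 − 2 = 7 d electrons.
Since Δₒ = 22300 cm⁻¹ > P = 19900 cm⁻¹, the complex adopts the low-spin configuration.
Configuration: t₂g⁶ eg¹.
Unpaired electrons: 1.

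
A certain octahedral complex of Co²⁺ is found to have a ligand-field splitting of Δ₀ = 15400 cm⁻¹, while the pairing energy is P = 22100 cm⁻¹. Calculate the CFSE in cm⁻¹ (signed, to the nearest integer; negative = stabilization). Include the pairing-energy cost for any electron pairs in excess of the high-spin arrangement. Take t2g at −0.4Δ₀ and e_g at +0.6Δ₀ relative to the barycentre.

Co is in group 9, so Co²⁺ is d⁷ (9 − 2 = 7).
Since Δ₀ = 15400 cm⁻¹ < P = 22100 cm⁻¹, the complex adopts the high-spin configuration.
That gives t2g^5 e_g^2.
Orbital CFSE = -0.8Δ₀ = -0.8 × 15400 = -12320 cm⁻¹.
High-spin has no excess pairs, so no pairing correction applies.

-12320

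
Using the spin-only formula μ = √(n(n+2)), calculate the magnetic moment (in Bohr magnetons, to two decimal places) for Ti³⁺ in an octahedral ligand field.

1.73 Bohr magnetons

Ti sits in group 4; removing 3 electrons leaves Ti³⁺ with 4 − 3 = 1 d electrons.
Configuration: t2g^1 e_g^0 → 1 unpaired electron.
μ(spin-only) = √[1(1+2)] = √3 ≈ 1.73 Bohr magnetons.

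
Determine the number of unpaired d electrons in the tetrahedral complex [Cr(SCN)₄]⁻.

3

Each SCN⁻ contributes -1; 4 × (-1) = -4. With overall charge -1, Cr is in the +3 oxidation state.
Cr³⁺: group 6, so d-count = 6 − 3 = 3.
Tetrahedral fields are weak (Δₜ ≈ 4/9 Δₒ), so electrons fill high-spin.
Configuration: e^2 t2^1, giving 3 unpaired electrons.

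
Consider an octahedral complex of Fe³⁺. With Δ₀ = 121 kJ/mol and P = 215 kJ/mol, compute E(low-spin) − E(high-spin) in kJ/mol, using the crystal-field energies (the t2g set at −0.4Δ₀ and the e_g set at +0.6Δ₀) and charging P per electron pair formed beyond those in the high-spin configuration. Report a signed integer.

188

Fe sits in group 8; removing 3 electrons leaves Fe³⁺ with 8 − 3 = 5 d electrons.
High-spin: t2g^3 e_g^2, CFSE = 0.0Δ₀ = 0 kJ/mol.
For low-spin the configuration is t2g^5 e_g^0: orbital energy -2.0 × 121 = -242 kJ/mol, and 2 additional pairs relative to high-spin add 430 kJ/mol, giving 188 kJ/mol.
E(LS) − E(HS) = 188 − (0) = 188 kJ/mol.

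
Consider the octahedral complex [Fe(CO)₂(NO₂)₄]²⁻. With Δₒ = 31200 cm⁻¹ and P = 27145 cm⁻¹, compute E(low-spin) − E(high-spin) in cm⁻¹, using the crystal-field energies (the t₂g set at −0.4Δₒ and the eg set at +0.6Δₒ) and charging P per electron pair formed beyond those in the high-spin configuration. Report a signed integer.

Ligand charges: 2×(+0) from CO and 4×(-1) from NO₂⁻ sum to -4; with overall charge -2, Fe is +2.
Group 8 minus oxidation state +2 gives a d⁶ configuration for Fe²⁺.
High-spin d⁶ fills as t₂g⁴ eg² with CFSE 4(−0.4) + 2(+0.6) = -0.4Δₒ = -12480 cm⁻¹.
Low-spin t₂g⁶ eg⁰ gives -2.4Δₒ = -74880 cm⁻¹, but forming 2 extra pairs costs 2P = 54290 cm⁻¹, so E(LS) = -74880 + 54290 = -20590 cm⁻¹.
The difference is -20590 − (-12480) = -8110 cm⁻¹, so low-spin lies lower.

-8110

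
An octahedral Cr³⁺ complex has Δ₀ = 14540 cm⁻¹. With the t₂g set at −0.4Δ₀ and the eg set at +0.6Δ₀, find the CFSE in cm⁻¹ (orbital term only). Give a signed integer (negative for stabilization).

Cr³⁺: group 6, so d-count = 6 − 3 = 3.
The d³ electrons fill as t₂g³ eg⁰.
The orbital stabilization is -1.2Δ₀ = -1.2 × 14540 = -17448 cm⁻¹.

-17448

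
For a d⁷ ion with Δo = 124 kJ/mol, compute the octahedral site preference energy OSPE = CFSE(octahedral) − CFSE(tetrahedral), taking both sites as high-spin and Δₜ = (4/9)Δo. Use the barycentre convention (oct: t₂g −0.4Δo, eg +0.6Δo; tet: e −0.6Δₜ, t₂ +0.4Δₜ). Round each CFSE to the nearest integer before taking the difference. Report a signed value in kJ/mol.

-33

Octahedral (high-spin): t₂g⁵ eg², CFSE = 5(−0.4) + 2(+0.6) = -0.8Δo = -0.8 × 124 = -99 kJ/mol.
In a tetrahedral site the filling is e⁴ t₂³: CFSE(tet) = -1.2Δₜ = -1.2 × (4/9)(124) = -66 kJ/mol.
OSPE = CFSE(oct) − CFSE(tet) = -99 − (-66) = -33 kJ/mol.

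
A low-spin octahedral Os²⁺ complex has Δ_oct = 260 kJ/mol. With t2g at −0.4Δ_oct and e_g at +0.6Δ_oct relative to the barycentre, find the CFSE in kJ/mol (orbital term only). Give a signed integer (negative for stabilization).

Os is in group 8, so Os²⁺ is d⁶ (8 − 2 = 6).
The d⁶ electrons fill as t2g^6 e_g^0.
The orbital stabilization is -2.4Δ_oct = -2.4 × 260 = -624 kJ/mol.

-624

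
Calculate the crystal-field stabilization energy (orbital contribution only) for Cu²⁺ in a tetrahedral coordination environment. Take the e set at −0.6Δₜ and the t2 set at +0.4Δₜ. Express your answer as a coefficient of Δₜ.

Cu²⁺: group 11, so d-count = 11 − 2 = 9.
Tetrahedral splitting is small, so the complex is high-spin.
Configuration: e^4 t2^5.
CFSE = 4(-0.6Δₜ) + 5(0.4Δₜ) = -2.4Δₜ + 2.0Δₜ = -0.4Δₜ.

-0.4 Δₜ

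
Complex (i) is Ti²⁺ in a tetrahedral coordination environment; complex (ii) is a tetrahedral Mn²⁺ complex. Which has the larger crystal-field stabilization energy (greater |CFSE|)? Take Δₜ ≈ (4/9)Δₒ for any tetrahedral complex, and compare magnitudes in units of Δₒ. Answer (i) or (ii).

(i)

(i): Ti is in group 4, so Ti²⁺ is d² (4 − 2 = 2); Tetrahedral splitting is small, so the complex is high-spin; e² t₂⁰, CFSE = -1.2Δₜ ≈ -0.53Δₒ.
(ii): Mn sits in group 7; removing 2 electrons leaves Mn²⁺ with 7 − 2 = 5 d electrons; Tetrahedral fields are weak (Δₜ ≈ 4/9 Δₒ), so electrons fill high-spin; e² t₂³, CFSE = 0.0Δₜ ≈ 0.00Δₒ.
So (i) has the larger |CFSE|.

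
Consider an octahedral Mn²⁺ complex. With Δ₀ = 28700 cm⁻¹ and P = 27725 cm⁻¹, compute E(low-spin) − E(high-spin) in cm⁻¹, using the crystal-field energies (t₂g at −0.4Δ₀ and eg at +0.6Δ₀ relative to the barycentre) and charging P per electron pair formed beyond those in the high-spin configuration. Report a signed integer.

-1950

Mn sits in group 7; removing 2 electrons leaves Mn²⁺ with 7 − 2 = 5 d electrons.
High-spin: t₂g³ eg², CFSE = 0.0Δ₀ = 0 cm⁻¹.
Low-spin: t₂g⁵ eg⁰, orbital CFSE = -2.0Δ₀ = -57400 cm⁻¹; plus 2 excess pairs × P = +55450 cm⁻¹; total -1950 cm⁻¹.
E(LS) − E(HS) = -1950 − (0) = -1950 cm⁻¹.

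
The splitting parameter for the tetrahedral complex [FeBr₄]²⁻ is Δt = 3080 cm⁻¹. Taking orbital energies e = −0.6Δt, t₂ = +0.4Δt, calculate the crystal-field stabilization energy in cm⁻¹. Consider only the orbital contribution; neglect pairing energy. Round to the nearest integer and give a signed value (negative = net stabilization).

Each Br⁻ contributes -1; 4 × (-1) = -4. With overall charge -2, Fe is in the +2 oxidation state.
Fe is in group 8, so Fe²⁺ is d⁶ (8 − 2 = 6).
Tetrahedral fields are weak (Δₜ ≈ 4/9 Δₒ), so electrons fill high-spin.
Electron filling gives e³ t₂³.
CFSE(orbital) = 3×(-0.6Δt) + 3×(0.4Δt) = -0.6Δt; with Δt = 3080 cm⁻¹ that is -1848 cm⁻¹.

-1848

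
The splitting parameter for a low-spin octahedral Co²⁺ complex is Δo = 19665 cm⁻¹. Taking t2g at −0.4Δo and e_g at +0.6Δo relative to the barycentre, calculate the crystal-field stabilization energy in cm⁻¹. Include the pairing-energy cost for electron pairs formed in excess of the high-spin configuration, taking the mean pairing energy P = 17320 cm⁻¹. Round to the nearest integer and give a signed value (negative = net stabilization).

Group 9 minus oxidation state +2 gives a d⁷ configuration for Co²⁺.
The d⁷ electrons fill as t2g^6 e_g^1.
The orbital stabilization is -1.8Δo = -1.8 × 19665 = -35397 cm⁻¹.
High-spin d⁷ would be t2g^5 e_g^2 with 2 pairs; low-spin has 3, so 1 excess pair costs +1P = +17320 cm⁻¹.
Combining: -35397 + 17320 = -18077 cm⁻¹.

-18077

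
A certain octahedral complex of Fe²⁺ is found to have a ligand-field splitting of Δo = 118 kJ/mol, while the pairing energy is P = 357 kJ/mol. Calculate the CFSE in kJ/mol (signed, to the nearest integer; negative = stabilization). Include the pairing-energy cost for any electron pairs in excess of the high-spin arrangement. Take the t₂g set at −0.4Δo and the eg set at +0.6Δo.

Fe²⁺: group 8, so d-count = 8 − 2 = 6.
Here Δo < P (118 < 357), so the high-spin state is favoured.
Filling d⁶ accordingly: t₂g⁴ eg².
Orbital CFSE = -0.4Δo = -0.4 × 118 = -47 kJ/mol.
High-spin has no excess pairs, so no pairing correction applies.

-47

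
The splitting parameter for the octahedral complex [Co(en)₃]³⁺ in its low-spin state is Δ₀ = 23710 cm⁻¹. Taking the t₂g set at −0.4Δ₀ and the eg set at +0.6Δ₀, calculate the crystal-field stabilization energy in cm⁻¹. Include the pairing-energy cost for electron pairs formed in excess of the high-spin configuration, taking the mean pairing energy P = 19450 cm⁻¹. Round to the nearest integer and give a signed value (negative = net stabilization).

en is neutral, so the +3 overall charge sits on Co: oxidation state +3.
Co³⁺: group 9, so d-count = 9 − 3 = 6.
The d⁶ electrons fill as t₂g⁶ eg⁰.
The orbital stabilization is -2.4Δ₀ = -2.4 × 23710 = -56904 cm⁻¹.
Pairing penalty: 3 pairs vs 1 in the high-spin reference → 2 extra × P = 38900 cm⁻¹.
Combining: -56904 + 38900 = -18004 cm⁻¹.

-18004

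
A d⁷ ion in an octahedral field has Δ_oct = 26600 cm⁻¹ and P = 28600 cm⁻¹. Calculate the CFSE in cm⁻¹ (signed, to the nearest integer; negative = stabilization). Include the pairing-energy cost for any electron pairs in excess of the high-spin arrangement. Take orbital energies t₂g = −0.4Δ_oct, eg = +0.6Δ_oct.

-21280

Δ_oct < P, so pairing is avoided: the ground state is high-spin.
Configuration: t₂g⁵ eg².
Orbital CFSE = -0.8Δ_oct = -0.8 × 26600 = -21280 cm⁻¹.
High-spin has no excess pairs, so no pairing correction applies.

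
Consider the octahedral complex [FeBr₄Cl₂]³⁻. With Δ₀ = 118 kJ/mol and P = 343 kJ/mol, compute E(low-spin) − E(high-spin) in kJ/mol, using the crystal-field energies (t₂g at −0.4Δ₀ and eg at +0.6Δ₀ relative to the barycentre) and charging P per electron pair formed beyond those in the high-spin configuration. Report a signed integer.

450

Ligand charges: 4×(-1) from Br⁻ and 2×(-1) from Cl⁻ sum to -6; with overall charge -3, Fe is +3.
Group 8 minus oxidation state +3 gives a d⁵ configuration for Fe³⁺.
High-spin: t₂g³ eg², CFSE = 0.0Δ₀ = 0 kJ/mol.
Low-spin t₂g⁵ eg⁰ gives -2.0Δ₀ = -236 kJ/mol, but forming 2 extra pairs costs 2P = 686 kJ/mol, so E(LS) = -236 + 686 = 450 kJ/mol.
Thus E(LS) − E(HS) = 450 kJ/mol.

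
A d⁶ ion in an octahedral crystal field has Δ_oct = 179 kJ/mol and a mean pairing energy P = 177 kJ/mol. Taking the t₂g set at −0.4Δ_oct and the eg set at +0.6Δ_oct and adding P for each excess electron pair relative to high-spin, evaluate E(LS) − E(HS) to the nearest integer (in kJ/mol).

-4

In the high-spin limit (t₂g⁴ eg²) the orbital term is -0.4Δ_oct = -72 kJ/mol, with no excess pairing.
For low-spin the configuration is t₂g⁶ eg⁰: orbital energy -2.4 × 179 = -430 kJ/mol, and 2 additional pairs relative to high-spin add 354 kJ/mol, giving -76 kJ/mol.
The difference is -76 − (-72) = -4 kJ/mol, so low-spin lies lower.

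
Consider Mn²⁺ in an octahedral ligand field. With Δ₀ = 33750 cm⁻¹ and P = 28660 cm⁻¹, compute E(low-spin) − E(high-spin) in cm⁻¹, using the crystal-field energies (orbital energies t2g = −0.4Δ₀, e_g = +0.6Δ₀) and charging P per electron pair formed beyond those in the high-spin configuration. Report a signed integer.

Mn sits in group 7; removing 2 electrons leaves Mn²⁺ with 7 − 2 = 5 d electrons.
High-spin d⁵ fills as t2g^3 e_g^2 with CFSE 3(−0.4) + 2(+0.6) = 0.0Δ₀ = 0 cm⁻¹.
Low-spin: t2g^5 e_g^0, orbital CFSE = -2.0Δ₀ = -67500 cm⁻¹; plus 2 excess pairs × P = +57320 cm⁻¹; total -10180 cm⁻¹.
The difference is -10180 − (0) = -10180 cm⁻¹, so low-spin lies lower.

-10180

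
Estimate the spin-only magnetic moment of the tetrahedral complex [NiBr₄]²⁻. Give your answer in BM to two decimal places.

Each Br⁻ contributes -1; 4 × (-1) = -4. With overall charge -2, Ni is in the +2 oxidation state.
Group 10 minus oxidation state +2 gives a d⁸ configuration for Ni²⁺.
With tetrahedral geometry the complex is necessarily high-spin.
Configuration: e^4 t2^4 → 2 unpaired electrons.
μ(spin-only) = √[2(2+2)] = √8 ≈ 2.83 BM.

2.83 BM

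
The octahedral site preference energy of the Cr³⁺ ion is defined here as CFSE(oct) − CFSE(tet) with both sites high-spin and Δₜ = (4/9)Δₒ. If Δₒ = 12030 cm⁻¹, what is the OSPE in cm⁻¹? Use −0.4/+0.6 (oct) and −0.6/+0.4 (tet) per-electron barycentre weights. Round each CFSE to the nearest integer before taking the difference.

Cr is in group 6, so Cr³⁺ is d³ (6 − 3 = 3).
In an octahedral site d³ (HS) is t₂g³ eg⁰, giving CFSE(oct) = -1.2Δₒ = -14436 cm⁻¹.
In a tetrahedral site the filling is e² t₂¹: CFSE(tet) = -0.8Δₜ = -0.8 × (4/9)(12030) = -4277 cm⁻¹.
Subtracting, OSPE = -14436 − (-4277) = -10159 cm⁻¹.

-10159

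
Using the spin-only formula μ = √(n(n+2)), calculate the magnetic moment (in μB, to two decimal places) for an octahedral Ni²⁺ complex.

2.83 μB

Ni is in group 10, so Ni²⁺ is d⁸ (10 − 2 = 8).
Configuration: t2g^6 e_g^2 → 2 unpaired electrons.
μ(spin-only) = √[2(2+2)] = √8 ≈ 2.83 μB.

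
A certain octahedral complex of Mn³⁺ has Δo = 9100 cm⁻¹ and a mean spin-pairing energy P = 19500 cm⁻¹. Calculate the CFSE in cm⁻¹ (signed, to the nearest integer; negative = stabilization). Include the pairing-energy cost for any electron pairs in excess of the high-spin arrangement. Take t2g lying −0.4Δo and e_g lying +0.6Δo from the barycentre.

Mn³⁺: group 7, so d-count = 7 − 3 = 4.
Here Δo < P (9100 < 19500), so the high-spin state is favoured.
Configuration: t2g^3 e_g^1.
Orbital CFSE = -0.6Δo = -0.6 × 9100 = -5460 cm⁻¹.
High-spin has no excess pairs, so no pairing correction applies.

-5460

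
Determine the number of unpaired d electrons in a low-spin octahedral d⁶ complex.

Configuration: t₂g⁶ eg⁰, giving 0 unpaired electrons.

0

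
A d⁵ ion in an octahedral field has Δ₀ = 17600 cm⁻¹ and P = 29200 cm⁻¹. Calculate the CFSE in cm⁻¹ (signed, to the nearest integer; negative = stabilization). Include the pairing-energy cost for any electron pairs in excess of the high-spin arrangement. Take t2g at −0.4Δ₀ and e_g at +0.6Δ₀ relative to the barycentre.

Here Δ₀ < P (17600 < 29200), so the high-spin state is favoured.
Filling d⁵ accordingly: t2g^3 e_g^2.
Orbital CFSE = 0.0Δ₀ = 0.0 × 17600 = 0 cm⁻¹.
High-spin has no excess pairs, so no pairing correction applies.

0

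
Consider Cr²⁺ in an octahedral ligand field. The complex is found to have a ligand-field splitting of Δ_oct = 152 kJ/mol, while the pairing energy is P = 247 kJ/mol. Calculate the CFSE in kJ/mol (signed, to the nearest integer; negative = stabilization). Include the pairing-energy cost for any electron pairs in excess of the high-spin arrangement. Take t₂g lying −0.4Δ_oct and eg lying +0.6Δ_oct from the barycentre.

-91

Cr²⁺: group 6, so d-count = 6 − 2 = 4.
Since Δ_oct = 152 kJ/mol < P = 247 kJ/mol, the complex adopts the high-spin configuration.
Configuration: t₂g³ eg¹.
Orbital CFSE = -0.6Δ_oct = -0.6 × 152 = -91 kJ/mol.
High-spin has no excess pairs, so no pairing correction applies.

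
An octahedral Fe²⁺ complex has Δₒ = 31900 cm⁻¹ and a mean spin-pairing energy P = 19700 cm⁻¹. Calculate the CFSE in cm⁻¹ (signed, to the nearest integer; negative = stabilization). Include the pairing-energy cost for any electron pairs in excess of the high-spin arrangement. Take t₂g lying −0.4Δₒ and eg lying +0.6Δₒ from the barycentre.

-37160

Fe²⁺: group 8, so d-count = 8 − 2 = 6.
Here Δₒ > P (31900 > 19700), so the low-spin state is favoured.
That gives t₂g⁶ eg⁰.
Orbital CFSE = -2.4Δₒ = -2.4 × 31900 = -76560 cm⁻¹.
Excess pairs vs high-spin: 3 − 1 = 2; pairing cost = +39400 cm⁻¹.
Net CFSE = -76560 + 39400 = -37160 cm⁻¹.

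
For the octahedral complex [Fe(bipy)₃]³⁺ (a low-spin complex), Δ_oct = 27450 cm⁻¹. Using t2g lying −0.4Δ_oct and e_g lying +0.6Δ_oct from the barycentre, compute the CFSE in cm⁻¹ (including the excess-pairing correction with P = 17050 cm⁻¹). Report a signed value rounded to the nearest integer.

-20800

bipy is neutral, so the +3 overall charge sits on Fe: oxidation state +3.
Fe is in group 8, so Fe³⁺ is d⁵ (8 − 3 = 5).
Electron filling gives t2g^5 e_g^0.
CFSE(orbital) = 5×(-0.4Δ_oct) + 0×(0.6Δ_oct) = -2.0Δ_oct; with Δ_oct = 27450 cm⁻¹ that is -54900 cm⁻¹.
Relative to high-spin t2g^3 e_g^2 (0 paired), the low-spin configuration has 2 additional pairs, contributing +2 × 17050 = +34100 cm⁻¹.
Overall CFSE = -54900 + 34100 = -20800 cm⁻¹.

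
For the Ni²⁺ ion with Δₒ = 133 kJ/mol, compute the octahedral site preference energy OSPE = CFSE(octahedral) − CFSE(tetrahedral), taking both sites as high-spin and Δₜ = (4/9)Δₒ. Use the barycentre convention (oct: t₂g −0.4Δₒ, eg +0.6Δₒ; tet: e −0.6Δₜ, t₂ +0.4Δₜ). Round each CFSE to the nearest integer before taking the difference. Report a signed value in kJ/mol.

-113

Ni sits in group 10; removing 2 electrons leaves Ni²⁺ with 10 − 2 = 8 d electrons.
Octahedral (high-spin): t₂g⁶ eg², CFSE = 6(−0.4) + 2(+0.6) = -1.2Δₒ = -1.2 × 133 = -160 kJ/mol.
In a tetrahedral site the filling is e⁴ t₂⁴: CFSE(tet) = -0.8Δₜ = -0.8 × (4/9)(133) = -47 kJ/mol.
Subtracting, OSPE = -160 − (-47) = -113 kJ/mol.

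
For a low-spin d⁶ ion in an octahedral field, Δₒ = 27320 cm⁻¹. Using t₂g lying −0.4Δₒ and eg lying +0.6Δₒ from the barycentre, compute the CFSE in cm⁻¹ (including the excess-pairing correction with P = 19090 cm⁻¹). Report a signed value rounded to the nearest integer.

-27388

Electron filling gives t₂g⁶ eg⁰.
The orbital stabilization is -2.4Δₒ = -2.4 × 27320 = -65568 cm⁻¹.
High-spin d⁶ would be t₂g⁴ eg² with 1 pair; low-spin has 3, so 2 excess pairs cost +2P = +38180 cm⁻¹.
Net CFSE = -65568 + 38180 = -27388 cm⁻¹.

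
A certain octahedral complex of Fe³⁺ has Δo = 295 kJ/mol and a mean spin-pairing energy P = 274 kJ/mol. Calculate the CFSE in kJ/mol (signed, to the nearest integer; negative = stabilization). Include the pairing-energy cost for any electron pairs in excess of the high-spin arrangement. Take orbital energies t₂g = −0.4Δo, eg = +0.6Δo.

Group 8 minus oxidation state +3 gives a d⁵ configuration for Fe³⁺.
Here Δo > P (295 > 274), so the low-spin state is favoured.
Configuration: t₂g⁵ eg⁰.
Orbital CFSE = -2.0Δo = -2.0 × 295 = -590 kJ/mol.
Excess pairs vs high-spin: 2 − 0 = 2; pairing cost = +548 kJ/mol.
Net CFSE = -590 + 548 = -42 kJ/mol.

-42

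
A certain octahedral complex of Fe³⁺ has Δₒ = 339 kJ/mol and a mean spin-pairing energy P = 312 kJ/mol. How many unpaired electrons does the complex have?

Fe is in group 8, so Fe³⁺ is d⁵ (8 − 3 = 5).
Δₒ > P, so pairing is preferred: the ground state is low-spin.
That gives t2g^5 e_g^0.
Unpaired electrons: 1.

1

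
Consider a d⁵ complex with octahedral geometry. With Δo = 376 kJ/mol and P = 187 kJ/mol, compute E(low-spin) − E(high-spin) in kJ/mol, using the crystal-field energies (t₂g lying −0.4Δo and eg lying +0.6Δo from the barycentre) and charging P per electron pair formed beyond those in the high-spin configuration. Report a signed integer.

High-spin: t₂g³ eg², CFSE = 0.0Δo = 0 kJ/mol.
Low-spin: t₂g⁵ eg⁰, orbital CFSE = -2.0Δo = -752 kJ/mol; plus 2 excess pairs × P = +374 kJ/mol; total -378 kJ/mol.
Thus E(LS) − E(HS) = -378 kJ/mol.

-378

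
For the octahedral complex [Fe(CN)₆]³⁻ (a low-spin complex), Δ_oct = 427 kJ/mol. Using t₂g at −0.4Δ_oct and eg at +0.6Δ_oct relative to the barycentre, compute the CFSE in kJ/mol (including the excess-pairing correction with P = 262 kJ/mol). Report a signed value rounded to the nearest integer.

Each CN⁻ contributes -1; 6 × (-1) = -6. With overall charge -3, Fe is in the +3 oxidation state.
Group 8 minus oxidation state +3 gives a d⁵ configuration for Fe³⁺.
Configuration: t₂g⁵ eg⁰.
The orbital stabilization is -2.0Δ_oct = -2.0 × 427 = -854 kJ/mol.
Relative to high-spin t₂g³ eg² (0 paired), the low-spin configuration has 2 additional pairs, contributing +2 × 262 = +524 kJ/mol.
Combining: -854 + 524 = -330 kJ/mol.

-330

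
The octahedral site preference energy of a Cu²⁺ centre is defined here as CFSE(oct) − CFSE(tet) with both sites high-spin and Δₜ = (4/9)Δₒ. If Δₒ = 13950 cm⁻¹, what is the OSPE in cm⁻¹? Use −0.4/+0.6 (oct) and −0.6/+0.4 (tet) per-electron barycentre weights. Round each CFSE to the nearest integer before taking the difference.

-5890

Cu sits in group 11; removing 2 electrons leaves Cu²⁺ with 11 − 2 = 9 d electrons.
Octahedral (high-spin): t₂g⁶ eg³, CFSE = 6(−0.4) + 3(+0.6) = -0.6Δₒ = -0.6 × 13950 = -8370 cm⁻¹.
Tetrahedral e⁴ t₂⁵ gives -0.4Δₜ = -0.4 × (4/9) × 13950 = -2480 cm⁻¹.
OSPE = -8370 − (-2480) = -5890 cm⁻¹.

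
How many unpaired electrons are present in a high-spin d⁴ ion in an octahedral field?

Configuration: t2g^3 e_g^1, giving 4 unpaired electrons.

4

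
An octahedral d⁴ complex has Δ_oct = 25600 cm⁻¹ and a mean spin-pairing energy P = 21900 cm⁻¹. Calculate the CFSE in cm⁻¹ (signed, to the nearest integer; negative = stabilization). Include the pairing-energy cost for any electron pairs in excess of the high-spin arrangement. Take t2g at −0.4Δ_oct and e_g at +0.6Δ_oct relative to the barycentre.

-19060

Here Δ_oct > P (25600 > 21900), so the low-spin state is favoured.
That gives t2g^4 e_g^0.
Orbital CFSE = -1.6Δ_oct = -1.6 × 25600 = -40960 cm⁻¹.
Excess pairs vs high-spin: 1 − 0 = 1; pairing cost = +21900 cm⁻¹.
Net CFSE = -40960 + 21900 = -19060 cm⁻¹.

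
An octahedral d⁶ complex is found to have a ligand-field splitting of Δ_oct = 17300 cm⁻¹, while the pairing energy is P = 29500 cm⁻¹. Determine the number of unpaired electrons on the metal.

4

Δ_oct < P, so pairing is avoided: the ground state is high-spin.
Configuration: t₂g⁴ eg².
Unpaired electrons: 4.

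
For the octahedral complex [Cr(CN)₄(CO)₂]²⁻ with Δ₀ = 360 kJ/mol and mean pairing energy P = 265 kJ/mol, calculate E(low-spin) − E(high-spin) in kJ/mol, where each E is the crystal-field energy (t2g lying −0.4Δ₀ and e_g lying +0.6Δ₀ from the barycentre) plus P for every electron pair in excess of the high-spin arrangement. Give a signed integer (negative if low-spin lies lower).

Ligand charges: 4×(-1) from CN⁻ and 2×(+0) from CO sum to -4; with overall charge -2, Cr is +2.
Cr sits in group 6; removing 2 electrons leaves Cr²⁺ with 6 − 2 = 4 d electrons.
High-spin d⁴ fills as t2g^3 e_g^1 with CFSE 3(−0.4) + 1(+0.6) = -0.6Δ₀ = -216 kJ/mol.
Low-spin: t2g^4 e_g^0, orbital CFSE = -1.6Δ₀ = -576 kJ/mol; plus 1 excess pair × P = +265 kJ/mol; total -311 kJ/mol.
Thus E(LS) − E(HS) = -95 kJ/mol.

-95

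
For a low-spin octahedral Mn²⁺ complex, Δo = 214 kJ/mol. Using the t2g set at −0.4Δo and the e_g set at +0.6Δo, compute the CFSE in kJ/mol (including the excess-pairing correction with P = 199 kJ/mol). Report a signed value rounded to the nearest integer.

-30

Mn sits in group 7; removing 2 electrons leaves Mn²⁺ with 7 − 2 = 5 d electrons.
Configuration: t2g^5 e_g^0.
Orbital CFSE = 5(-0.4) + 0(0.6) = -2.0Δo = -2.0 × 214 = -428 kJ/mol.
High-spin d⁵ would be t2g^3 e_g^2 with 0 pairs; low-spin has 2, so 2 excess pairs cost +2P = +398 kJ/mol.
Overall CFSE = -428 + 398 = -30 kJ/mol.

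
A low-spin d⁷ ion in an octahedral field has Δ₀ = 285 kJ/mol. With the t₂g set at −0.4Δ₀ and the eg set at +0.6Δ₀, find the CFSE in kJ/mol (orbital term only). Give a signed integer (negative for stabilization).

-513

Configuration: t₂g⁶ eg¹.
CFSE(orbital) = 6×(-0.4Δ₀) + 1×(0.6Δ₀) = -1.8Δ₀; with Δ₀ = 285 kJ/mol that is -513 kJ/mol.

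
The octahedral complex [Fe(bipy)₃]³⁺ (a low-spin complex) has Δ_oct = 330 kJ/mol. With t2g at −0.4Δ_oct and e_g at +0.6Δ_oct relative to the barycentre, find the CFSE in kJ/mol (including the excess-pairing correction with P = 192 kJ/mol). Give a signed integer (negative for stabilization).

-276

bipy is neutral, so the +3 overall charge sits on Fe: oxidation state +3.
Fe sits in group 8; removing 3 electrons leaves Fe³⁺ with 8 − 3 = 5 d electrons.
Configuration: t2g^5 e_g^0.
CFSE(orbital) = 5×(-0.4Δ_oct) + 0×(0.6Δ_oct) = -2.0Δ_oct; with Δ_oct = 330 kJ/mol that is -660 kJ/mol.
Relative to high-spin t2g^3 e_g^2 (0 paired), the low-spin configuration has 2 additional pairs, contributing +2 × 192 = +384 kJ/mol.
Overall CFSE = -660 + 384 = -276 kJ/mol.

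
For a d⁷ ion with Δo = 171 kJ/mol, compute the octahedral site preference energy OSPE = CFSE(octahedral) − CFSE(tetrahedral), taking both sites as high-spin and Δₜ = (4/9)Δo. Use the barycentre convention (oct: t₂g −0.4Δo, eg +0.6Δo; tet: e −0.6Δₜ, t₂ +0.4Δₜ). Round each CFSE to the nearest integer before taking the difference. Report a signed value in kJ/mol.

Octahedral (high-spin): t2g^5 e_g^2, CFSE = 5(−0.4) + 2(+0.6) = -0.8Δo = -0.8 × 171 = -137 kJ/mol.
In a tetrahedral site the filling is e^4 t2^3: CFSE(tet) = -1.2Δₜ = -1.2 × (4/9)(171) = -91 kJ/mol.
OSPE = CFSE(oct) − CFSE(tet) = -137 − (-91) = -46 kJ/mol.

-46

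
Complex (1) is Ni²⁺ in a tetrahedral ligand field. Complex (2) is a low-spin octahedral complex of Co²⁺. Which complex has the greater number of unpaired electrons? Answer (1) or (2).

(1): Ni²⁺: group 10, so d-count = 10 − 2 = 8; Tetrahedral fields are weak (Δₜ ≈ 4/9 Δₒ), so electrons fill high-spin; e⁴ t₂⁴ → 2 unpaired.
(2): Group 9 minus oxidation state +2 gives a d⁷ configuration for Co²⁺; t₂g⁶ eg¹ → 1 unpaired.
So (1) has more unpaired electrons.

(1)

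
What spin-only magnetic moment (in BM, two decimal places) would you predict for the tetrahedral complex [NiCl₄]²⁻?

Each Cl⁻ contributes -1; 4 × (-1) = -4. With overall charge -2, Ni is in the +2 oxidation state.
Ni is in group 10, so Ni²⁺ is d⁸ (10 − 2 = 8).
Tetrahedral splitting is small, so the complex is high-spin.
Configuration: e^4 t2^4 → 2 unpaired electrons.
μ(spin-only) = √[2(2+2)] = √8 ≈ 2.83 BM.

2.83 BM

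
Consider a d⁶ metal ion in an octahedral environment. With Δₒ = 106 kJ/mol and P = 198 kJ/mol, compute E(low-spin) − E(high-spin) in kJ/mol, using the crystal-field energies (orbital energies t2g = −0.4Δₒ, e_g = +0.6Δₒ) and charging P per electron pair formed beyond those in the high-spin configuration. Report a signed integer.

184

High-spin: t2g^4 e_g^2, CFSE = -0.4Δₒ = -42 kJ/mol.
Low-spin t2g^6 e_g^0 gives -2.4Δₒ = -254 kJ/mol, but forming 2 extra pairs costs 2P = 396 kJ/mol, so E(LS) = -254 + 396 = 142 kJ/mol.
The difference is 142 − (-42) = 184 kJ/mol, so high-spin lies lower.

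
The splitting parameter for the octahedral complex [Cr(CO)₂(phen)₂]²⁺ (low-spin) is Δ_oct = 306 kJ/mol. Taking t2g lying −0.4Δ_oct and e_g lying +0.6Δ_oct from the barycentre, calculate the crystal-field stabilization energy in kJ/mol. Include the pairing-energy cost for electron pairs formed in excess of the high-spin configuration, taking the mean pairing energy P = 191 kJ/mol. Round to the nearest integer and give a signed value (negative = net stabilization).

Ligand charges: 2×(+0) from CO and 2×(+0) from phen sum to +0; with overall charge +2, Cr is +2.
Cr sits in group 6; removing 2 electrons leaves Cr²⁺ with 6 − 2 = 4 d electrons.
Electron filling gives t2g^4 e_g^0.
Orbital CFSE = 4(-0.4) + 0(0.6) = -1.6Δ_oct = -1.6 × 306 = -490 kJ/mol.
Pairing penalty: 1 pair vs 0 in the high-spin reference → 1 extra × P = 191 kJ/mol.
Net CFSE = -490 + 191 = -299 kJ/mol.

-299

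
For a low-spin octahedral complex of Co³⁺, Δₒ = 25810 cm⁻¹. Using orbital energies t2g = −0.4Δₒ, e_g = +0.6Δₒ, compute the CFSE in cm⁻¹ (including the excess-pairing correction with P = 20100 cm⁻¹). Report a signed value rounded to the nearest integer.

Co sits in group 9; removing 3 electrons leaves Co³⁺ with 9 − 3 = 6 d electrons.
Electron filling gives t2g^6 e_g^0.
CFSE(orbital) = 6×(-0.4Δₒ) + 0×(0.6Δₒ) = -2.4Δₒ; with Δₒ = 25810 cm⁻¹ that is -61944 cm⁻¹.
Pairing penalty: 3 pairs vs 1 in the high-spin reference → 2 extra × P = 40200 cm⁻¹.
Overall CFSE = -61944 + 40200 = -21744 cm⁻¹.

-21744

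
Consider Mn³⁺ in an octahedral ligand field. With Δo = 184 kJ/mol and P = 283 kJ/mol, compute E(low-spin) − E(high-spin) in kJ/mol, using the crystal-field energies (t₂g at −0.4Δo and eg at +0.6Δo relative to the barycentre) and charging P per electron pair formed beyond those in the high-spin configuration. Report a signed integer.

Mn³⁺: group 7, so d-count = 7 − 3 = 4.
High-spin: t₂g³ eg¹, CFSE = -0.6Δo = -110 kJ/mol.
Low-spin: t₂g⁴ eg⁰, orbital CFSE = -1.6Δo = -294 kJ/mol; plus 1 excess pair × P = +283 kJ/mol; total -11 kJ/mol.
Thus E(LS) − E(HS) = 99 kJ/mol.

99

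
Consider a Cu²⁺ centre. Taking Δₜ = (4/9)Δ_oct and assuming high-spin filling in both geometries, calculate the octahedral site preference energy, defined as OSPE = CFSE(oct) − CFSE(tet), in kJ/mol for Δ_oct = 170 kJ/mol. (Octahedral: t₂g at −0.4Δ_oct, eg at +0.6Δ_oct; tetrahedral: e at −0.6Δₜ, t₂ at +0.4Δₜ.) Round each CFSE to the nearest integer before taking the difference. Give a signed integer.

Cu is in group 11, so Cu²⁺ is d⁹ (11 − 2 = 9).
In an octahedral site d⁹ (HS) is t₂g⁶ eg³, giving CFSE(oct) = -0.6Δ_oct = -102 kJ/mol.
Tetrahedral: e⁴ t₂⁵, CFSE = 4(−0.6) + 5(+0.4) = -0.4Δₜ = -0.4 × (4/9) × 170 = -30 kJ/mol.
Subtracting, OSPE = -102 − (-30) = -72 kJ/mol.

-72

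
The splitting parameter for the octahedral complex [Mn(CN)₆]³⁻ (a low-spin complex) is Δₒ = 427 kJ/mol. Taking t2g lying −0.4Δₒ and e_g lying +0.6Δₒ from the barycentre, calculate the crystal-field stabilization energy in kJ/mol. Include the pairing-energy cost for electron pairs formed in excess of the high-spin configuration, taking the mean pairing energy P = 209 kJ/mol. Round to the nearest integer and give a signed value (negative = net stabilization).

-474

Each CN⁻ contributes -1; 6 × (-1) = -6. With overall charge -3, Mn is in the +3 oxidation state.
Mn³⁺: group 7, so d-count = 7 − 3 = 4.
Configuration: t2g^4 e_g^0.
Orbital CFSE = 4(-0.4) + 0(0.6) = -1.6Δₒ = -1.6 × 427 = -683 kJ/mol.
High-spin d⁴ would be t2g^3 e_g^1 with 0 pairs; low-spin has 1, so 1 excess pair costs +1P = +209 kJ/mol.
Overall CFSE = -683 + 209 = -474 kJ/mol.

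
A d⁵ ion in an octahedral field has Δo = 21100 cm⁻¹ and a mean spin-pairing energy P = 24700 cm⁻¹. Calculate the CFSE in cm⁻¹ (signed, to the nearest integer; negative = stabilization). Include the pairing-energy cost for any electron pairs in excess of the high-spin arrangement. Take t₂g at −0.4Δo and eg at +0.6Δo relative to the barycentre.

0

Δo < P, so pairing is avoided: the ground state is high-spin.
Filling d⁵ accordingly: t₂g³ eg².
Orbital CFSE = 0.0Δo = 0.0 × 21100 = 0 cm⁻¹.
High-spin has no excess pairs, so no pairing correction applies.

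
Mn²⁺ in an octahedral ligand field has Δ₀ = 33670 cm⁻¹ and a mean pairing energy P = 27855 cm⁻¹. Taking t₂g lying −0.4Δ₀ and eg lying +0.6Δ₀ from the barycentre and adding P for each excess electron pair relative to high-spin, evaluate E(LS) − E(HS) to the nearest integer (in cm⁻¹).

Mn is in group 7, so Mn²⁺ is d⁵ (7 − 2 = 5).
High-spin: t₂g³ eg², CFSE = 0.0Δ₀ = 0 cm⁻¹.
For low-spin the configuration is t₂g⁵ eg⁰: orbital energy -2.0 × 33670 = -67340 cm⁻¹, and 2 additional pairs relative to high-spin add 55710 cm⁻¹, giving -11630 cm⁻¹.
The difference is -11630 − (0) = -11630 cm⁻¹, so low-spin lies lower.

-11630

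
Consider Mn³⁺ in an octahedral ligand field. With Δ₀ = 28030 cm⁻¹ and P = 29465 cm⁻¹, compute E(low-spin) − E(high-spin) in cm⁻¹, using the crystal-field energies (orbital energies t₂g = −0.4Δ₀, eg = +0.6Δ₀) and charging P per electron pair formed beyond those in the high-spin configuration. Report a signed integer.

Mn is in group 7, so Mn³⁺ is d⁴ (7 − 3 = 4).
High-spin d⁴ fills as t₂g³ eg¹ with CFSE 3(−0.4) + 1(+0.6) = -0.6Δ₀ = -16818 cm⁻¹.
Low-spin t₂g⁴ eg⁰ gives -1.6Δ₀ = -44848 cm⁻¹, but forming 1 extra pair costs 1P = 29465 cm⁻¹, so E(LS) = -44848 + 29465 = -15383 cm⁻¹.
E(LS) − E(HS) = -15383 − (-16818) = 1435 cm⁻¹.

1435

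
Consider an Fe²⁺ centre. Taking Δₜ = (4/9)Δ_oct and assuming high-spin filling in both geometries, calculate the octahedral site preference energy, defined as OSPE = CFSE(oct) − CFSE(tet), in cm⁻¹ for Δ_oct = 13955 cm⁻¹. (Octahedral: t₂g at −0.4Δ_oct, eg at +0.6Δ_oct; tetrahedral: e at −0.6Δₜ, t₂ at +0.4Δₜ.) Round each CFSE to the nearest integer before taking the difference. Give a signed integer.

Group 8 minus oxidation state +2 gives a d⁶ configuration for Fe²⁺.
In an octahedral site d⁶ (HS) is t2g^4 e_g^2, giving CFSE(oct) = -0.4Δ_oct = -5582 cm⁻¹.
In a tetrahedral site the filling is e^3 t2^3: CFSE(tet) = -0.6Δₜ = -0.6 × (4/9)(13955) = -3721 cm⁻¹.
OSPE = -5582 − (-3721) = -1861 cm⁻¹.

-1861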